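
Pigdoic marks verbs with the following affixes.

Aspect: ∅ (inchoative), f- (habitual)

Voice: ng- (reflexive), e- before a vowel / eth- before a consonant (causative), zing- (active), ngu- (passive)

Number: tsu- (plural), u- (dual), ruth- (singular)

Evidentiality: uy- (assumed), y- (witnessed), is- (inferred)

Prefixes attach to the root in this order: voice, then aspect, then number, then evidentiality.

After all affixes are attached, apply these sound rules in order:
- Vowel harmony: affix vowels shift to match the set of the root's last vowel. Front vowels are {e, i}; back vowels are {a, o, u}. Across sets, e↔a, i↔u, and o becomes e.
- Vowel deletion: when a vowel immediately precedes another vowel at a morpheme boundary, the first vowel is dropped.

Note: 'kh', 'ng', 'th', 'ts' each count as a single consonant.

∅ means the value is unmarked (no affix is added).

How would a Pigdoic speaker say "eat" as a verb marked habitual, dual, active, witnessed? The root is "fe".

Attach voice active zing- → zingfe.
Attach aspect habitual f- → fzingfe.
Attach number dual u- → ufzingfe.
Attach evidentiality witnessed y- → yufzingfe.
Apply vowel harmony: yufzingfe → yifzingfe.
Vowel deletion: no change.

yifzingfe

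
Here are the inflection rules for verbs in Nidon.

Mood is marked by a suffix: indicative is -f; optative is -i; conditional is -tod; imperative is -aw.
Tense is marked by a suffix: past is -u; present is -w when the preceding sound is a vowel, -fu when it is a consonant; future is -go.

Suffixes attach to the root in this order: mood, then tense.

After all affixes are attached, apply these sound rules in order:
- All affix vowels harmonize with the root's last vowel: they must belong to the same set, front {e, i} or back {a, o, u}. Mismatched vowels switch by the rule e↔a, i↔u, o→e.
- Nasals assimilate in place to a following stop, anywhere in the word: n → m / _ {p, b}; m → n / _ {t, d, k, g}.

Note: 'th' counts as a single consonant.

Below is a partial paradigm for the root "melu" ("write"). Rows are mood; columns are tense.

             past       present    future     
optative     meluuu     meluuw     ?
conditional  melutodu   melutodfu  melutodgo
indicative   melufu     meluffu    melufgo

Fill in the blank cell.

Attach mood optative -i → melui.
Attach tense future -go → meluigo.
Apply vowel harmony: meluigo → meluugo.
Nasal assimilation: no change.

meluugo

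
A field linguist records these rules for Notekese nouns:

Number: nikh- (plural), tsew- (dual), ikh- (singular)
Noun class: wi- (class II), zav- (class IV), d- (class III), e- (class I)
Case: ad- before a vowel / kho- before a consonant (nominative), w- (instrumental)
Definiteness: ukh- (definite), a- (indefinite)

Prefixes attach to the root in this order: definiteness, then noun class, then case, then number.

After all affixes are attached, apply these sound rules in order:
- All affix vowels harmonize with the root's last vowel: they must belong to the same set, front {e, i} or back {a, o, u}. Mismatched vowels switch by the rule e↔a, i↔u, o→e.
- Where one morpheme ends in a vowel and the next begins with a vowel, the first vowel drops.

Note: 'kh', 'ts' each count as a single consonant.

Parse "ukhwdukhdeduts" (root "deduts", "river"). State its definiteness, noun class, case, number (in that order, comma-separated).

Segment: ikh-w-d-ukh-deduts.
definiteness: ukh- → definite.
noun class: d- → class III.
case: w- → instrumental.
number: ikh- → singular.

definite, class III, instrumental, singular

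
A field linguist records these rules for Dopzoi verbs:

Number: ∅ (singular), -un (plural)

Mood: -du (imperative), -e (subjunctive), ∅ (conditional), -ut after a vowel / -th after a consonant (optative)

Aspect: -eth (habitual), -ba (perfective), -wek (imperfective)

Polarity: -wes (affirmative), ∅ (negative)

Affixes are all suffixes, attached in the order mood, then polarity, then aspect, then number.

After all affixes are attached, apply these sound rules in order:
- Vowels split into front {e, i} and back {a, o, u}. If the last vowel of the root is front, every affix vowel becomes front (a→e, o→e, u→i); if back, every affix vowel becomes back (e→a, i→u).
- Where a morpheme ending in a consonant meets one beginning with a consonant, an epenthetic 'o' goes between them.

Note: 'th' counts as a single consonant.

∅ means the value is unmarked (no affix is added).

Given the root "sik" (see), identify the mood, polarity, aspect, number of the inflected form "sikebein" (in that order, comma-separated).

Segment: sik-e-ba-un.
mood: -e → subjunctive.
polarity: ∅ → negative.
aspect: -ba → perfective.
number: -un → plural.

subjunctive, negative, perfective, plural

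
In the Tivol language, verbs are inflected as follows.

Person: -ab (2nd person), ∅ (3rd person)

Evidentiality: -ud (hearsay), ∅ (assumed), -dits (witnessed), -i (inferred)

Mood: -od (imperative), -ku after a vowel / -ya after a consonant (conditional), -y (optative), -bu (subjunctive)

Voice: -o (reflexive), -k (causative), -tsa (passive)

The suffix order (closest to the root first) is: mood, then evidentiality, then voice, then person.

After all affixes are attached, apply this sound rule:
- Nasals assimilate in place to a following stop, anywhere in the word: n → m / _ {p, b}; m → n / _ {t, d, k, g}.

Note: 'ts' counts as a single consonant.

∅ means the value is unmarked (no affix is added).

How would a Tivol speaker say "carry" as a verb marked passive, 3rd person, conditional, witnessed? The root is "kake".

kakekuditstsa

Attach mood conditional -ku (after vowel 'e') → kakeku.
Attach evidentiality witnessed -dits → kakekudits.
Attach voice passive -tsa → kakekuditstsa.
person = 3rd person: zero marking, form stays kakekuditstsa.
Nasal assimilation: no change.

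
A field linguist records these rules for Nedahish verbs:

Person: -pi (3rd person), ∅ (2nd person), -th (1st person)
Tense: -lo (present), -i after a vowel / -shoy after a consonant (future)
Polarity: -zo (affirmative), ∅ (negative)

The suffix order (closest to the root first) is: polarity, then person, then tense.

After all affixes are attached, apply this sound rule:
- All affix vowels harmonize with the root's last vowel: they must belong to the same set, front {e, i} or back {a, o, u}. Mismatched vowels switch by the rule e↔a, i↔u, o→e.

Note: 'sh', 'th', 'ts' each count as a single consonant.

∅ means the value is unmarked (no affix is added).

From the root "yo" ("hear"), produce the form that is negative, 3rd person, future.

yopuu

polarity = negative: zero marking, form stays yo.
Attach person 3rd person -pi → yopi.
Attach tense future -i (after vowel 'i') → yopii.
Apply vowel harmony: yopii → yopuu.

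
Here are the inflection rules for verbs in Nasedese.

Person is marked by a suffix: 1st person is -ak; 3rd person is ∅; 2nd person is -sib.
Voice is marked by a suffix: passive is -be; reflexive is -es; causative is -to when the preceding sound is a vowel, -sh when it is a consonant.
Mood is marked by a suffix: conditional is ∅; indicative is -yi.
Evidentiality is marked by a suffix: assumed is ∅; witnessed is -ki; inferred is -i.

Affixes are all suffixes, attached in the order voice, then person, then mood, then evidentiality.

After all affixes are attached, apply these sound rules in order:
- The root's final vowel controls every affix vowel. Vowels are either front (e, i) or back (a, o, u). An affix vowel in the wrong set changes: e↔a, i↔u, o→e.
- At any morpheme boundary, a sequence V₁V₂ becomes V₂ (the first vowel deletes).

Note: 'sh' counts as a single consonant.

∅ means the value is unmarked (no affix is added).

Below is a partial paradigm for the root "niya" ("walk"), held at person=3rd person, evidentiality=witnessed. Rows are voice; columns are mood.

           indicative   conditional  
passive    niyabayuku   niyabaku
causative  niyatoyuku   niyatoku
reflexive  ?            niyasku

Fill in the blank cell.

niyasyuku

Attach voice reflexive -es → niyaes.
person = 3rd person: zero marking, form stays niyaes.
Attach mood indicative -yi → niyaesyi.
Attach evidentiality witnessed -ki → niyaesyiki.
Apply vowel harmony: niyaesyiki → niyaasyuku.
Apply vowel deletion: niyaasyuku → niyasyuku.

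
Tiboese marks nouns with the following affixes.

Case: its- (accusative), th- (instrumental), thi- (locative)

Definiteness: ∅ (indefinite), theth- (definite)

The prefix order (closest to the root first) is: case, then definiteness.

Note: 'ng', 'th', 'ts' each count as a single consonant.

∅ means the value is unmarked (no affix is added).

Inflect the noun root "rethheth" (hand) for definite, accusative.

thethitsrethheth

Attach case accusative its- → itsrethheth.
Attach definiteness definite theth- → thethitsrethheth.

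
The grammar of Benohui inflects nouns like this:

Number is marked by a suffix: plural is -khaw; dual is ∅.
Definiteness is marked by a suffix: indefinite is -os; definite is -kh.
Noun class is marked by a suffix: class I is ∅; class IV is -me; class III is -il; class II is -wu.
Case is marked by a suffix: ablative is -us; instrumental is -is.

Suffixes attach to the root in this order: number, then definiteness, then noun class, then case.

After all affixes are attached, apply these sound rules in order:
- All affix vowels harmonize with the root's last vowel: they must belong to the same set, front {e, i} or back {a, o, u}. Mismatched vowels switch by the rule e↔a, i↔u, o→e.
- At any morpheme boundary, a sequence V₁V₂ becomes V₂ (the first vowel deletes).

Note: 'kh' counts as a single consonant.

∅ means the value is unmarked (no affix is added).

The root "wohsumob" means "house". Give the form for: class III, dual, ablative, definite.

wohsumobkhulus

number = dual: zero marking, form stays wohsumob.
Attach definiteness definite -kh → wohsumobkh.
Attach noun class class III -il → wohsumobkhil.
Attach case ablative -us → wohsumobkhilus.
Apply vowel harmony: wohsumobkhilus → wohsumobkhulus.
Vowel deletion: no change.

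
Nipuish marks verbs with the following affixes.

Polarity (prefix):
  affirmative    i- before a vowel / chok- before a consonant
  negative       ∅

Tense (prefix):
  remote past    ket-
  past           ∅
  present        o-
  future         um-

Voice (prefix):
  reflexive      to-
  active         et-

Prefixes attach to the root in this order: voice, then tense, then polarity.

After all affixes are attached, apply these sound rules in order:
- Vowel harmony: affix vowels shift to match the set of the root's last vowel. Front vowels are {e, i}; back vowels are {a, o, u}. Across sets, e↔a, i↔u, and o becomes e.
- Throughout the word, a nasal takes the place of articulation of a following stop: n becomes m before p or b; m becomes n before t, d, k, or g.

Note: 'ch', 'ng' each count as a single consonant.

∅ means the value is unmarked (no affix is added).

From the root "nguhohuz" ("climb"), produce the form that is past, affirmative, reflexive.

Attach voice reflexive to- → tonguhohuz.
tense = past: zero marking, form stays tonguhohuz.
Attach polarity affirmative chok- (before consonant 't') → choktonguhohuz.
Vowel harmony: no change.
Nasal assimilation: no change.

choktonguhohuz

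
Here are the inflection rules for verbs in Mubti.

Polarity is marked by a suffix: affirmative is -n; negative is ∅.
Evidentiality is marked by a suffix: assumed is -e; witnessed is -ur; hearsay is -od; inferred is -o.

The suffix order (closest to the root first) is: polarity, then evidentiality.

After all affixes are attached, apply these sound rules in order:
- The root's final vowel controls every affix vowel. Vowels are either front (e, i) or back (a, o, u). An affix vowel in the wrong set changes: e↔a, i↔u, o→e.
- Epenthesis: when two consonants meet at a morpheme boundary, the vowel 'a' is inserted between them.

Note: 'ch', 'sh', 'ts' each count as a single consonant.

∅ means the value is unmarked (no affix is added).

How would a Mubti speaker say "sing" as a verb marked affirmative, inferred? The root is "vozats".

vozatsano

Attach polarity affirmative -n → vozatsn.
Attach evidentiality inferred -o → vozatsno.
Vowel harmony: no change.
Apply epenthesis: vozatsno → vozatsano.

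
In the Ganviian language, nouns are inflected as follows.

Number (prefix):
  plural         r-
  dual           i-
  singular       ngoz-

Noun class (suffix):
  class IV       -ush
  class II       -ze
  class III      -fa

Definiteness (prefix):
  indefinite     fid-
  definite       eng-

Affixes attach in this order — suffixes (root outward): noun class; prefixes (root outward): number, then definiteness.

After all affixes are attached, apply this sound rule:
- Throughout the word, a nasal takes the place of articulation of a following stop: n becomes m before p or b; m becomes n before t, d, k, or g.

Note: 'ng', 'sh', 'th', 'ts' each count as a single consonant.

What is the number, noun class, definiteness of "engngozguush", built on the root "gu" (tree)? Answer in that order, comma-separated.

singular, class IV, definite

Segment: eng-ngoz-gu-ush.
number: ngoz- → singular.
noun class: -ush → class IV.
definiteness: eng- → definite.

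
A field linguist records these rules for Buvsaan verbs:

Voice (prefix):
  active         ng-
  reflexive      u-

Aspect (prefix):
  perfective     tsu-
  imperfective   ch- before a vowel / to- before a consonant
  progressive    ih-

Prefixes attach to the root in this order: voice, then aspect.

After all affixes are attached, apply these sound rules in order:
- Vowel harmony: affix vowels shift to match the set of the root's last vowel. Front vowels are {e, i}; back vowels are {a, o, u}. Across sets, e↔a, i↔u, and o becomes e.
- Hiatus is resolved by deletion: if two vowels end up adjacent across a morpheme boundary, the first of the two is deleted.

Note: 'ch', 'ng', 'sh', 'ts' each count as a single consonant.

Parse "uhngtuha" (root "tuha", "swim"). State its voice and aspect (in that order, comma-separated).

active, progressive

Segment: ih-ng-tuha.
voice: ng- → active.
aspect: ih- → progressive.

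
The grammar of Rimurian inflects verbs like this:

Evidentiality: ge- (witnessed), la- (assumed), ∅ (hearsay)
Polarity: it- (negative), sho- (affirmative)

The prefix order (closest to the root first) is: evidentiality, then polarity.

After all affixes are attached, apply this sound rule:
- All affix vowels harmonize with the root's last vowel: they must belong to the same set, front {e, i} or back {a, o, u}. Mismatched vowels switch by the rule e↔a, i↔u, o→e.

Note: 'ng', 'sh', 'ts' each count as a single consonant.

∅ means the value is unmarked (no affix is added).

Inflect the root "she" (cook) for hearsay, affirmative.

evidentiality = hearsay: zero marking, form stays she.
Attach polarity affirmative sho- → shoshe.
Apply vowel harmony: shoshe → sheshe.

sheshe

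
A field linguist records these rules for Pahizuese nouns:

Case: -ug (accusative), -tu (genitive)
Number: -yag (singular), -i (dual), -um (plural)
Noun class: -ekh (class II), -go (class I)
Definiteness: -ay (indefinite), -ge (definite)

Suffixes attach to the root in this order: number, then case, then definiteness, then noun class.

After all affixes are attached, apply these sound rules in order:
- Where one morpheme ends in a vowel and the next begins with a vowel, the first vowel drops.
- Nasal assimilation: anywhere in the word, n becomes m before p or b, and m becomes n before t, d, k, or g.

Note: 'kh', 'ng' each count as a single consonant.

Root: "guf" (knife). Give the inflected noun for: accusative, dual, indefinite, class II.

gufugayekh

Attach number dual -i → gufi.
Attach case accusative -ug → gufiug.
Attach definiteness indefinite -ay → gufiugay.
Attach noun class class II -ekh → gufiugayekh.
Apply vowel deletion: gufiugayekh → gufugayekh.
Nasal assimilation: no change.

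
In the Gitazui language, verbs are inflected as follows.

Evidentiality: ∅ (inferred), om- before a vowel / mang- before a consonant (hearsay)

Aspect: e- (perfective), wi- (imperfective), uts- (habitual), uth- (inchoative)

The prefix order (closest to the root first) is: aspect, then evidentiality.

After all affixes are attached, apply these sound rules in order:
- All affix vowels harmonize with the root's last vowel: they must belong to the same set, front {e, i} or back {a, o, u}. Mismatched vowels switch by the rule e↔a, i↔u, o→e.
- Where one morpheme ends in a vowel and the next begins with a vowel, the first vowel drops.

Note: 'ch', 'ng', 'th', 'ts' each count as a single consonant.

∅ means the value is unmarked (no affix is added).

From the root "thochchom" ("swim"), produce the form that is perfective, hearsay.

omathochchom

Attach aspect perfective e- → ethochchom.
Attach evidentiality hearsay om- (before vowel 'e') → omethochchom.
Apply vowel harmony: omethochchom → omathochchom.
Vowel deletion: no change.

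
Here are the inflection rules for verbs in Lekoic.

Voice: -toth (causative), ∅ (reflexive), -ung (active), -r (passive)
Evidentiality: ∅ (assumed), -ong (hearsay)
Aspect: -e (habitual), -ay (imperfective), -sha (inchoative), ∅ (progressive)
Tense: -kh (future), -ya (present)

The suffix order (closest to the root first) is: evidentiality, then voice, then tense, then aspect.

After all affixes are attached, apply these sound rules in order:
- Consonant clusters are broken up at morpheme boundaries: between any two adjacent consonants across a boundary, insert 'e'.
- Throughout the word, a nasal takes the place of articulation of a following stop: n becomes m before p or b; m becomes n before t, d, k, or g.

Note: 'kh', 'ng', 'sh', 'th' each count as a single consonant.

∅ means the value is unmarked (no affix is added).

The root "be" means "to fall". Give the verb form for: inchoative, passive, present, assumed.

bereyasha

evidentiality = assumed: zero marking, form stays be.
Attach voice passive -r → ber.
Attach tense present -ya → berya.
Attach aspect inchoative -sha → beryasha.
Apply epenthesis: beryasha → bereyasha.
Nasal assimilation: no change.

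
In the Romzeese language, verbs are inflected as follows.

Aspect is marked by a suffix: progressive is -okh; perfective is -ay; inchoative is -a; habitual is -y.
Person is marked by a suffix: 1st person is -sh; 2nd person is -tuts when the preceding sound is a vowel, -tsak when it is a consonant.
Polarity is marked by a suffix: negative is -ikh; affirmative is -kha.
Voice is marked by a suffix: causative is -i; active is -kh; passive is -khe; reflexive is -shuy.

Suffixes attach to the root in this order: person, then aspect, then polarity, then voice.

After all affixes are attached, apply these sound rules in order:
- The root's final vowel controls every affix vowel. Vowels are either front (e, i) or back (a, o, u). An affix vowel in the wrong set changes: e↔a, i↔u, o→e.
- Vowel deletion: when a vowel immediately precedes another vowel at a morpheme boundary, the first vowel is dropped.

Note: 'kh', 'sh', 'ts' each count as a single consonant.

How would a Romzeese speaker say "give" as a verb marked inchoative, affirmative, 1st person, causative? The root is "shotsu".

shotsushakhu

Attach person 1st person -sh → shotsush.
Attach aspect inchoative -a → shotsusha.
Attach polarity affirmative -kha → shotsushakha.
Attach voice causative -i → shotsushakhai.
Apply vowel harmony: shotsushakhai → shotsushakhau.
Apply vowel deletion: shotsushakhau → shotsushakhu.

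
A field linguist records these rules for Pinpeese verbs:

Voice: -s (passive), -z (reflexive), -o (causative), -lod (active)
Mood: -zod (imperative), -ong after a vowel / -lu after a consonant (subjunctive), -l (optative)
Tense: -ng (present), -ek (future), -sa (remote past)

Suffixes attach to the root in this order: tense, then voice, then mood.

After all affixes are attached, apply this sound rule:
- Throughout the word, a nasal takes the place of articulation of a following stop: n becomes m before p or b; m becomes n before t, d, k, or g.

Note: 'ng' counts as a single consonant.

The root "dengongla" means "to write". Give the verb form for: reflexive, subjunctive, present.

Attach tense present -ng → dengonglang.
Attach voice reflexive -z → dengonglangz.
Attach mood subjunctive -lu (after consonant 'z') → dengonglangzlu.
Nasal assimilation: no change.

dengonglangzlu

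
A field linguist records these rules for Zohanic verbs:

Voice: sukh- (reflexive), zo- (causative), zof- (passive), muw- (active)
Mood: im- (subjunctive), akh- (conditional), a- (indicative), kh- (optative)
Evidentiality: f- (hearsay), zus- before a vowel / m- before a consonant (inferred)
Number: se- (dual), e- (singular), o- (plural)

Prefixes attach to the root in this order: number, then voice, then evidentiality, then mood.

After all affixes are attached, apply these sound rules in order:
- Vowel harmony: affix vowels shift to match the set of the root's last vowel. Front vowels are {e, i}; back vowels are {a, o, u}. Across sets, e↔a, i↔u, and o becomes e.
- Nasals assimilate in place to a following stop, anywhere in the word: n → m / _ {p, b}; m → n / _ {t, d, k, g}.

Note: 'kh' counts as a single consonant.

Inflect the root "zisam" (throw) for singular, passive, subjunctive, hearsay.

umfzofazisam

Attach number singular e- → ezisam.
Attach voice passive zof- → zofezisam.
Attach evidentiality hearsay f- → fzofezisam.
Attach mood subjunctive im- → imfzofezisam.
Apply vowel harmony: imfzofezisam → umfzofazisam.
Nasal assimilation: no change.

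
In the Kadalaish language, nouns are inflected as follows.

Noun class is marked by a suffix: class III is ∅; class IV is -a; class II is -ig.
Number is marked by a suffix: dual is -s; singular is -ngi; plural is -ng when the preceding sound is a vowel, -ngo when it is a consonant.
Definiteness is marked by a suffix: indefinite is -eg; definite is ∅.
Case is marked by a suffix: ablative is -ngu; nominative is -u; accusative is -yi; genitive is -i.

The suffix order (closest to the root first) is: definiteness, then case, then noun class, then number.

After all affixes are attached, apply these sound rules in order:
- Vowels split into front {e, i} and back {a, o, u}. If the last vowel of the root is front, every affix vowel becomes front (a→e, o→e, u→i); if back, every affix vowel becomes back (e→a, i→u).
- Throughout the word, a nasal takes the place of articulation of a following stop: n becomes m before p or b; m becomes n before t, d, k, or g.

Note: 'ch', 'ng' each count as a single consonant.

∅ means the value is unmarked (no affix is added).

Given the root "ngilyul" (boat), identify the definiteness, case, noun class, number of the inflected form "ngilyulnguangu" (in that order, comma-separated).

definite, ablative, class IV, singular

Segment: ngilyul-ngu-a-ngi.
definiteness: ∅ → definite.
case: -ngu → ablative.
noun class: -a → class IV.
number: -ngi → singular.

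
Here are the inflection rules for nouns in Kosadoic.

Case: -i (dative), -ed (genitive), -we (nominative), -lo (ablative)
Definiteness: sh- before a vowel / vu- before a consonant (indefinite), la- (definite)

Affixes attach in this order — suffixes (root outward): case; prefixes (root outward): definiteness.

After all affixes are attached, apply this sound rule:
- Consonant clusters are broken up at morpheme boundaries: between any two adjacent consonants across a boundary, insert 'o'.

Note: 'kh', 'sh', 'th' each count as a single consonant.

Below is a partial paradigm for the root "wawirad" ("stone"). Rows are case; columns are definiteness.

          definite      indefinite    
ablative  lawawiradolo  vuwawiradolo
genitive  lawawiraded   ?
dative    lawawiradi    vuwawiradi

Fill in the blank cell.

vuwawiraded

Attach definiteness indefinite vu- (before consonant 'w') → vuwawirad.
Attach case genitive -ed → vuwawiraded.
Epenthesis: no change.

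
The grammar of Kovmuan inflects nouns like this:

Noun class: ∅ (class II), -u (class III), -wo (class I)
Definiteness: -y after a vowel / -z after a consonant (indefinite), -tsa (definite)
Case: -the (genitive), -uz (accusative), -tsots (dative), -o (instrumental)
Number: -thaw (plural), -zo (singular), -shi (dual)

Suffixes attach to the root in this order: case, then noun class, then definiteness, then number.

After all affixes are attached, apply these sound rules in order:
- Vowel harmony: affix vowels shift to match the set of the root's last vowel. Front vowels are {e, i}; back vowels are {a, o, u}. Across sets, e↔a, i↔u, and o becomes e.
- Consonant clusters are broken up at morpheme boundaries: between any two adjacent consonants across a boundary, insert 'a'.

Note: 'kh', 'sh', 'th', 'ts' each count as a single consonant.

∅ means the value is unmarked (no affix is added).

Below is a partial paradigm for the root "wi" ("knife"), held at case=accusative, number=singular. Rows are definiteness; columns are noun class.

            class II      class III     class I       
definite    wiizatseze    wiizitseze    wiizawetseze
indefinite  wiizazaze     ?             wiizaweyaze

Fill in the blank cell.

Attach case accusative -uz → wiuz.
Attach noun class class III -u → wiuzu.
Attach definiteness indefinite -y (after vowel 'u') → wiuzuy.
Attach number singular -zo → wiuzuyzo.
Apply vowel harmony: wiuzuyzo → wiiziyze.
Apply epenthesis: wiiziyze → wiiziyaze.

wiiziyaze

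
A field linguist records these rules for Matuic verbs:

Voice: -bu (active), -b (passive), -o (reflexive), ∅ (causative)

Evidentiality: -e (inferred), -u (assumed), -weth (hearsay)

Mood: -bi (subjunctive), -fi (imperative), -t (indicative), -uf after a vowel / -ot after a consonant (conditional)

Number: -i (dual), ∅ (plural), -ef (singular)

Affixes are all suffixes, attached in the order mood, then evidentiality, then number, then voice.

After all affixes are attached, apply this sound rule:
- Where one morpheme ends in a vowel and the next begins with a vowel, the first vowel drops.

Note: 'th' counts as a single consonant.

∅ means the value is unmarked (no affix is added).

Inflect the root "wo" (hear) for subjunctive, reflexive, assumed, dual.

wobo

Attach mood subjunctive -bi → wobi.
Attach evidentiality assumed -u → wobiu.
Attach number dual -i → wobiui.
Attach voice reflexive -o → wobiuio.
Apply vowel deletion: wobiuio → wobo.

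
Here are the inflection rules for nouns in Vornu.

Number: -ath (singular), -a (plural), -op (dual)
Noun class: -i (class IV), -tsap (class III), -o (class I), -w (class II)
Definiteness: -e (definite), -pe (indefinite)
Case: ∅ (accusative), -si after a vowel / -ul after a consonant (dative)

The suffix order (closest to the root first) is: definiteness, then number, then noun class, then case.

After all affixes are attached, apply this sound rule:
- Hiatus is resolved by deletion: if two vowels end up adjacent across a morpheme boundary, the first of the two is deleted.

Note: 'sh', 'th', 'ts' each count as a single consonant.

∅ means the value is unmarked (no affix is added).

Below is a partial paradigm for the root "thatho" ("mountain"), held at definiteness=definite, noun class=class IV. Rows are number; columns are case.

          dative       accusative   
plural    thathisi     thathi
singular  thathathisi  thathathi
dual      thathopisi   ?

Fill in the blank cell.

thathopi

Attach definiteness definite -e → thathoe.
Attach number dual -op → thathoeop.
Attach noun class class IV -i → thathoeopi.
case = accusative: zero marking, form stays thathoeopi.
Apply vowel deletion: thathoeopi → thathopi.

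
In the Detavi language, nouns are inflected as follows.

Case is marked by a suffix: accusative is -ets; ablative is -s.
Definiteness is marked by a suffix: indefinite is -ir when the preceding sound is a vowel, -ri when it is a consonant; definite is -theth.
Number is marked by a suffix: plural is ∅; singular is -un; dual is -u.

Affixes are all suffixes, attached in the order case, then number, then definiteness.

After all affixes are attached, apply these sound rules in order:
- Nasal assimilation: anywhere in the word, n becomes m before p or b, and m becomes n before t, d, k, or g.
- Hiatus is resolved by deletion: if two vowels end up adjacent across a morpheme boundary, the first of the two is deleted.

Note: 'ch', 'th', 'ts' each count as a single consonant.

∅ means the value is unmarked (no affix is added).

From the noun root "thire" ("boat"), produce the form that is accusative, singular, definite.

thiretsuntheth

Attach case accusative -ets → thireets.
Attach number singular -un → thireetsun.
Attach definiteness definite -theth → thireetsuntheth.
Nasal assimilation: no change.
Apply vowel deletion: thireetsuntheth → thiretsuntheth.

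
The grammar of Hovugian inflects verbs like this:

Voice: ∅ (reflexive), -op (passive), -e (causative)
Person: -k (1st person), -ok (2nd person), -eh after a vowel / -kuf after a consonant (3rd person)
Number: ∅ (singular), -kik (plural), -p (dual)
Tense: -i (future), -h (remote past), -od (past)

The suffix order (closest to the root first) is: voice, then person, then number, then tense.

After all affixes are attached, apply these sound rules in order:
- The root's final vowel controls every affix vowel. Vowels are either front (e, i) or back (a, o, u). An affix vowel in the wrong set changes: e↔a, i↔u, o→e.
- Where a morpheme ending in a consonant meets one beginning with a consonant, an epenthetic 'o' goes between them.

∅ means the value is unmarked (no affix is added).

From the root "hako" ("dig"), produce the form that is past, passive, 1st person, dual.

Attach voice passive -op → hakoop.
Attach person 1st person -k → hakoopk.
Attach number dual -p → hakoopkp.
Attach tense past -od → hakoopkpod.
Vowel harmony: no change.
Apply epenthesis: hakoopkpod → hakoopokopod.

hakoopokopod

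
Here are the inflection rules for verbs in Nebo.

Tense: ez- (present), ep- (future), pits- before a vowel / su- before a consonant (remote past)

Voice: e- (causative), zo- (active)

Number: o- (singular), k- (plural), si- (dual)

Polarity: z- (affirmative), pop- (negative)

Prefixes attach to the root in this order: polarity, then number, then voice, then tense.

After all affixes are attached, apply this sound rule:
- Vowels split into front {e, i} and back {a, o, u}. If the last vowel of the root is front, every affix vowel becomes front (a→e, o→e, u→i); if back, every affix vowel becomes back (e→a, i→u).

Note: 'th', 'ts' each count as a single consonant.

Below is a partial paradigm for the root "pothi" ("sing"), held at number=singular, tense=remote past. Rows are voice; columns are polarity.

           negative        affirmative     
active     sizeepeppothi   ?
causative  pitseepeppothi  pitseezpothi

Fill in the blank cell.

Attach polarity affirmative z- → zpothi.
Attach number singular o- → ozpothi.
Attach voice active zo- → zoozpothi.
Attach tense remote past su- (before consonant 'z') → suzoozpothi.
Apply vowel harmony: suzoozpothi → sizeezpothi.

sizeezpothi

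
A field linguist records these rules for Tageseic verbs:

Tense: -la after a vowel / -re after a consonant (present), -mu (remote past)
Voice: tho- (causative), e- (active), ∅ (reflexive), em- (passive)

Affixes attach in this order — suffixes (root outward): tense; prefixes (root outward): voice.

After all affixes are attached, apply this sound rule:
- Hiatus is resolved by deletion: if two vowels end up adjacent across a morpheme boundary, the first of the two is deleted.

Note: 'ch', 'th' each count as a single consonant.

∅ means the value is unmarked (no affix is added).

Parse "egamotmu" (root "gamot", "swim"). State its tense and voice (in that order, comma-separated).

Segment: e-gamot-mu.
tense: -mu → remote past.
voice: e- → active.

remote past, active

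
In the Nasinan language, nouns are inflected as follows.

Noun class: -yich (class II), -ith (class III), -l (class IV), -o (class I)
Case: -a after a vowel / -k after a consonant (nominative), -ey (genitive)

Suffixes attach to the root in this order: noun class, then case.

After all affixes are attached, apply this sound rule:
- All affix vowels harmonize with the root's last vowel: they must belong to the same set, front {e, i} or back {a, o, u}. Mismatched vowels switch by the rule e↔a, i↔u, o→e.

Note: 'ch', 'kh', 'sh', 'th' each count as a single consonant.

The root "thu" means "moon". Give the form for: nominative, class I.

Attach noun class class I -o → thuo.
Attach case nominative -a (after vowel 'o') → thuoa.
Vowel harmony: no change.

thuoa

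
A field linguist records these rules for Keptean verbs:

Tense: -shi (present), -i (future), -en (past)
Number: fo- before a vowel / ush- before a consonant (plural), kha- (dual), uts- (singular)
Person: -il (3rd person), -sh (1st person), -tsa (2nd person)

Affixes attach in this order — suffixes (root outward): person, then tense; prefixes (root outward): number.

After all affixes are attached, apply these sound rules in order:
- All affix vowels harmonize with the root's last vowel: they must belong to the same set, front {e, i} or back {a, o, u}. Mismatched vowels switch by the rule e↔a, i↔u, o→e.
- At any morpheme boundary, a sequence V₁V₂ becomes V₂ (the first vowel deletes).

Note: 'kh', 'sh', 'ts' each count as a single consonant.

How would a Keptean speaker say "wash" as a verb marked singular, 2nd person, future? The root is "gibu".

Attach person 2nd person -tsa → gibutsa.
Attach number singular uts- → utsgibutsa.
Attach tense future -i → utsgibutsai.
Apply vowel harmony: utsgibutsai → utsgibutsau.
Apply vowel deletion: utsgibutsau → utsgibutsu.

utsgibutsu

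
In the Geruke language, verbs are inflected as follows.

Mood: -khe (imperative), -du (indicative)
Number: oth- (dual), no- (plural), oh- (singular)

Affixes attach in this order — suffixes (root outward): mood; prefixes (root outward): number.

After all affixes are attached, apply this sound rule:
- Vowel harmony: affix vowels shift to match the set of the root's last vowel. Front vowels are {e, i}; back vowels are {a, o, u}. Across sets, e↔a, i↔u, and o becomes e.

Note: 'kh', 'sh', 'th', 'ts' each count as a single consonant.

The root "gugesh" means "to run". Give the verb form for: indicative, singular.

ehgugeshdi

Attach mood indicative -du → gugeshdu.
Attach number singular oh- → ohgugeshdu.
Apply vowel harmony: ohgugeshdu → ehgugeshdi.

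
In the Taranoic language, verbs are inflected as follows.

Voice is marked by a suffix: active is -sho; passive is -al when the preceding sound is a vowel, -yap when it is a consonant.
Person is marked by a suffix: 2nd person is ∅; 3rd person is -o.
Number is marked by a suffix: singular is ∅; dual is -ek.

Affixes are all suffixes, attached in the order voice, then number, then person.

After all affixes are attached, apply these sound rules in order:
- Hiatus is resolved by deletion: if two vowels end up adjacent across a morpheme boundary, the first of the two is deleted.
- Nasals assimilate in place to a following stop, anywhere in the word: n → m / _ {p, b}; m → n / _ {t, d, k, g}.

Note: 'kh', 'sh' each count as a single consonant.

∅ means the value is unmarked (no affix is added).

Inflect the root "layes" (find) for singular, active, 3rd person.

Attach voice active -sho → layessho.
number = singular: zero marking, form stays layessho.
Attach person 3rd person -o → layesshoo.
Apply vowel deletion: layesshoo → layessho.
Nasal assimilation: no change.

layessho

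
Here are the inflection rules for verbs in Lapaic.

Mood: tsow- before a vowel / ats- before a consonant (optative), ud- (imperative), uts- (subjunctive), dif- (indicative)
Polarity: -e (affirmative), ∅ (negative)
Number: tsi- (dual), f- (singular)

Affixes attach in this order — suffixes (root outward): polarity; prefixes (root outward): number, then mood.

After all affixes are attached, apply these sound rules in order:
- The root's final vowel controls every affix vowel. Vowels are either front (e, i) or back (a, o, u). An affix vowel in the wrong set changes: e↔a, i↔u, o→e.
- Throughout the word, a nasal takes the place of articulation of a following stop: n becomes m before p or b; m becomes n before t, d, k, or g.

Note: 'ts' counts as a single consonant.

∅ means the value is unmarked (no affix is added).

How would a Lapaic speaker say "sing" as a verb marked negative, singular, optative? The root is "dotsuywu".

Attach number singular f- → fdotsuywu.
polarity = negative: zero marking, form stays fdotsuywu.
Attach mood optative ats- (before consonant 'f') → atsfdotsuywu.
Vowel harmony: no change.
Nasal assimilation: no change.

atsfdotsuywu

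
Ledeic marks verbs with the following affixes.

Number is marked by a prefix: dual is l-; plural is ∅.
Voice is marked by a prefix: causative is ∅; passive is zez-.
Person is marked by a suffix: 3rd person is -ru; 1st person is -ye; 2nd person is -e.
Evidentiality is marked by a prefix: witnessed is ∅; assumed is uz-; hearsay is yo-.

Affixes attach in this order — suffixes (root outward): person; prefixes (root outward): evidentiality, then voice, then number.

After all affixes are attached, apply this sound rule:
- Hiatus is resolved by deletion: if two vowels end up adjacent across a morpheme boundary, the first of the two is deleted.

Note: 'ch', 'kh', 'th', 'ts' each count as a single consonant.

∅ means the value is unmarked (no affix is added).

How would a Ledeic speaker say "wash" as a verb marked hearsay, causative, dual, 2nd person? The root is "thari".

Attach evidentiality hearsay yo- → yothari.
voice = causative: zero marking, form stays yothari.
Attach number dual l- → lyothari.
Attach person 2nd person -e → lyotharie.
Apply vowel deletion: lyotharie → lyothare.

lyothare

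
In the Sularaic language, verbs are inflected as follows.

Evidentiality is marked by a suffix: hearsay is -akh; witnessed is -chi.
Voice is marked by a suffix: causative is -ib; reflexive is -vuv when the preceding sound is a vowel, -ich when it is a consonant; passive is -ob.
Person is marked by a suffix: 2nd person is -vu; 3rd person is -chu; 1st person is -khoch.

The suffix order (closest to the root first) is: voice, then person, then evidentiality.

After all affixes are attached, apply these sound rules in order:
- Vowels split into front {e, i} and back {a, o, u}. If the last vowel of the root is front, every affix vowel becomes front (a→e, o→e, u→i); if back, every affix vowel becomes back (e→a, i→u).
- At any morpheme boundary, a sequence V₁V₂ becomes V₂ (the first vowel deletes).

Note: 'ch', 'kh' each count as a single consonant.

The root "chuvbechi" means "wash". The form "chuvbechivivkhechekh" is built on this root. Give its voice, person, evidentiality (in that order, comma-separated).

reflexive, 1st person, hearsay

Segment: chuvbechi-vuv-khoch-akh.
voice: -vuv/ich → reflexive.
person: -khoch → 1st person.
evidentiality: -akh → hearsay.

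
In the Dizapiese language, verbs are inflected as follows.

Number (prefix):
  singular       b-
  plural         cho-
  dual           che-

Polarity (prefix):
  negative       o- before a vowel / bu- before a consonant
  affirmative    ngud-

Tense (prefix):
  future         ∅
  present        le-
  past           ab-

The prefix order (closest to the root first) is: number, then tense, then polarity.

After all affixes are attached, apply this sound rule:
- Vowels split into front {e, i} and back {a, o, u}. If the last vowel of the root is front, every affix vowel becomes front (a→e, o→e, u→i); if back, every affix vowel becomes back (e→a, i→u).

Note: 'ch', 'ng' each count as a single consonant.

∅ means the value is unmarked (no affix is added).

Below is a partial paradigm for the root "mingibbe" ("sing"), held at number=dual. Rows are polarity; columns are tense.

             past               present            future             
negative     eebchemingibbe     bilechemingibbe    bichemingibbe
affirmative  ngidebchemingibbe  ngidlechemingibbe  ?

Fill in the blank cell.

Attach number dual che- → chemingibbe.
tense = future: zero marking, form stays chemingibbe.
Attach polarity affirmative ngud- → ngudchemingibbe.
Apply vowel harmony: ngudchemingibbe → ngidchemingibbe.

ngidchemingibbe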